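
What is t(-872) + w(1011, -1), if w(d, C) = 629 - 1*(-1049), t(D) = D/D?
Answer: 1679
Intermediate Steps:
t(D) = 1
w(d, C) = 1678 (w(d, C) = 629 + 1049 = 1678)
t(-872) + w(1011, -1) = 1 + 1678 = 1679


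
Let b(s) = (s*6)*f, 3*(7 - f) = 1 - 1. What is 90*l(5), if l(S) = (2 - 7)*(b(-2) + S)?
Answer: 35550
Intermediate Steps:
f = 7 (f = 7 - (1 - 1)/3 = 7 - 1/3*0 = 7 + 0 = 7)
b(s) = 42*s (b(s) = (s*6)*7 = (6*s)*7 = 42*s)
l(S) = 420 - 5*S (l(S) = (2 - 7)*(42*(-2) + S) = -5*(-84 + S) = 420 - 5*S)
90*l(5) = 90*(420 - 5*5) = 90*(420 - 25) = 90*395 = 35550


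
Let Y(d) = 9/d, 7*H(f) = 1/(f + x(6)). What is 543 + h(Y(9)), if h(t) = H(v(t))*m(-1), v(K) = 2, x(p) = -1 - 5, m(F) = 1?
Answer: 15203/28 ≈ 542.96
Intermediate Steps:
x(p) = -6
H(f) = 1/(7*(-6 + f)) (H(f) = 1/(7*(f - 6)) = 1/(7*(-6 + f)))
h(t) = -1/28 (h(t) = (1/(7*(-6 + 2)))*1 = ((1/7)/(-4))*1 = ((1/7)*(-1/4))*1 = -1/28*1 = -1/28)
543 + h(Y(9)) = 543 - 1/28 = 15203/28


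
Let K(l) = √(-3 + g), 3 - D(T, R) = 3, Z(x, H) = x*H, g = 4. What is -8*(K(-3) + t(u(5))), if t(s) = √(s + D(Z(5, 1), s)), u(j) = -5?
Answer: -8 - 8*I*√5 ≈ -8.0 - 17.889*I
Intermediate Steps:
Z(x, H) = H*x
D(T, R) = 0 (D(T, R) = 3 - 1*3 = 3 - 3 = 0)
K(l) = 1 (K(l) = √(-3 + 4) = √1 = 1)
t(s) = √s (t(s) = √(s + 0) = √s)
-8*(K(-3) + t(u(5))) = -8*(1 + √(-5)) = -8*(1 + I*√5) = -8 - 8*I*√5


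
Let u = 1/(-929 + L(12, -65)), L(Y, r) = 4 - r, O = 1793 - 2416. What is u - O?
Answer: 535779/860 ≈ 623.00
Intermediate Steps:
O = -623
u = -1/860 (u = 1/(-929 + (4 - 1*(-65))) = 1/(-929 + (4 + 65)) = 1/(-929 + 69) = 1/(-860) = -1/860 ≈ -0.0011628)
u - O = -1/860 - 1*(-623) = -1/860 + 623 = 535779/860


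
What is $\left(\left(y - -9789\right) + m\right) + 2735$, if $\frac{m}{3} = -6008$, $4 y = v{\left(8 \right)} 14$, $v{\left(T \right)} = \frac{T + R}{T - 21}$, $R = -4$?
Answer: $- \frac{71514}{13} \approx -5501.1$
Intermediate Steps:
$v{\left(T \right)} = \frac{-4 + T}{-21 + T}$ ($v{\left(T \right)} = \frac{T - 4}{T - 21} = \frac{-4 + T}{-21 + T}$)
$y = - \frac{14}{13}$ ($y = \frac{\frac{-4 + 8}{-21 + 8} \cdot 14}{4} = \frac{\frac{1}{-13} \cdot 4 \cdot 14}{4} = \frac{\left(- \frac{1}{13}\right) 4 \cdot 14}{4} = \frac{\left(- \frac{4}{13}\right) 14}{4} = \frac{1}{4} \left(- \frac{56}{13}\right) = - \frac{14}{13} \approx -1.0769$)
$m = -18024$ ($m = 3 \left(-6008\right) = -18024$)
$\left(\left(y - -9789\right) + m\right) + 2735 = \left(\left(- \frac{14}{13} - -9789\right) - 18024\right) + 2735 = \left(\left(- \frac{14}{13} + 9789\right) - 18024\right) + 2735 = \left(\frac{127243}{13} - 18024\right) + 2735 = - \frac{107069}{13} + 2735 = - \frac{71514}{13}$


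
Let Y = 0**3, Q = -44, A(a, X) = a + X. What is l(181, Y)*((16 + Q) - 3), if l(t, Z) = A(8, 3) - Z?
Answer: -341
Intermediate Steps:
A(a, X) = X + a
Y = 0
l(t, Z) = 11 - Z (l(t, Z) = (3 + 8) - Z = 11 - Z)
l(181, Y)*((16 + Q) - 3) = (11 - 1*0)*((16 - 44) - 3) = (11 + 0)*(-28 - 3) = 11*(-31) = -341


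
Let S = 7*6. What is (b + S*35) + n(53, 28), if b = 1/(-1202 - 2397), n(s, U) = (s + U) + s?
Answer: 5772795/3599 ≈ 1604.0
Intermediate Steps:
n(s, U) = U + 2*s (n(s, U) = (U + s) + s = U + 2*s)
S = 42
b = -1/3599 (b = 1/(-3599) = -1/3599 ≈ -0.00027785)
(b + S*35) + n(53, 28) = (-1/3599 + 42*35) + (28 + 2*53) = (-1/3599 + 1470) + (28 + 106) = 5290529/3599 + 134 = 5772795/3599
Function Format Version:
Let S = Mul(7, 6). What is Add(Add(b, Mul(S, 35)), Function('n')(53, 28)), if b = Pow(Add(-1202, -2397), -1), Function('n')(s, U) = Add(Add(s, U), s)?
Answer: Rational(5772795, 3599) ≈ 1604.0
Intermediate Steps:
Function('n')(s, U) = Add(U, Mul(2, s)) (Function('n')(s, U) = Add(Add(U, s), s) = Add(U, Mul(2, s)))
S = 42
b = Rational(-1, 3599) (b = Pow(-3599, -1) = Rational(-1, 3599) ≈ -0.00027785)
Add(Add(b, Mul(S, 35)), Function('n')(53, 28)) = Add(Add(Rational(-1, 3599), Mul(42, 35)), Add(28, Mul(2, 53))) = Add(Add(Rational(-1, 3599), 1470), Add(28, 106)) = Add(Rational(5290529, 3599), 134) = Rational(5772795, 3599)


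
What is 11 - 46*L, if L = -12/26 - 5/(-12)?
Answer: 1019/78 ≈ 13.064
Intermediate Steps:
L = -7/156 (L = -12*1/26 - 5*(-1/12) = -6/13 + 5/12 = -7/156 ≈ -0.044872)
11 - 46*L = 11 - 46*(-7/156) = 11 + 161/78 = 1019/78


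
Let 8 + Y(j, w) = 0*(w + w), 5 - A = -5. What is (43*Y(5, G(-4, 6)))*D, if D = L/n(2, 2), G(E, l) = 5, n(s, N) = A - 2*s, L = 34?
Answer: -5848/3 ≈ -1949.3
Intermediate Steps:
A = 10 (A = 5 - 1*(-5) = 5 + 5 = 10)
n(s, N) = 10 - 2*s
D = 17/3 (D = 34/(10 - 2*2) = 34/(10 - 4) = 34/6 = 34*(1/6) = 17/3 ≈ 5.6667)
Y(j, w) = -8 (Y(j, w) = -8 + 0*(w + w) = -8 + 0*(2*w) = -8 + 0 = -8)
(43*Y(5, G(-4, 6)))*D = (43*(-8))*(17/3) = -344*17/3 = -5848/3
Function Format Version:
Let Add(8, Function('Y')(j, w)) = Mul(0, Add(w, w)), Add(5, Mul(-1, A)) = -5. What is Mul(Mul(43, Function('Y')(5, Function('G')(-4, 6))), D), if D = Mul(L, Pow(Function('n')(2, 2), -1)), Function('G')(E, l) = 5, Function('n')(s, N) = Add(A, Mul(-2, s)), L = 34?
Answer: Rational(-5848, 3) ≈ -1949.3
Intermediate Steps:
A = 10 (A = Add(5, Mul(-1, -5)) = Add(5, 5) = 10)
Function('n')(s, N) = Add(10, Mul(-2, s))
D = Rational(17, 3) (D = Mul(34, Pow(Add(10, Mul(-2, 2)), -1)) = Mul(34, Pow(Add(10, -4), -1)) = Mul(34, Pow(6, -1)) = Mul(34, Rational(1, 6)) = Rational(17, 3) ≈ 5.6667)
Function('Y')(j, w) = -8 (Function('Y')(j, w) = Add(-8, Mul(0, Add(w, w))) = Add(-8, Mul(0, Mul(2, w))) = Add(-8, 0) = -8)
Mul(Mul(43, Function('Y')(5, Function('G')(-4, 6))), D) = Mul(Mul(43, -8), Rational(17, 3)) = Mul(-344, Rational(17, 3)) = Rational(-5848, 3)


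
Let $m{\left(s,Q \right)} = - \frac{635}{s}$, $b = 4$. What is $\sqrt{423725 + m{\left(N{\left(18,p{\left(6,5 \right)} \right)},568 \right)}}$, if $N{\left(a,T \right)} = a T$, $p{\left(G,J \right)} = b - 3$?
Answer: $\frac{\sqrt{15252830}}{6} \approx 650.91$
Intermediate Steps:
$p{\left(G,J \right)} = 1$ ($p{\left(G,J \right)} = 4 - 3 = 1$)
$N{\left(a,T \right)} = T a$
$\sqrt{423725 + m{\left(N{\left(18,p{\left(6,5 \right)} \right)},568 \right)}} = \sqrt{423725 - \frac{635}{1 \cdot 18}} = \sqrt{423725 - \frac{635}{18}} = \sqrt{\frac{7626415}{18}} = \frac{\sqrt{15252830}}{6}$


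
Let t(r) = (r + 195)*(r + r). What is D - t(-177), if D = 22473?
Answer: 28845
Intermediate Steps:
t(r) = 2*r*(195 + r) (t(r) = (195 + r)*(2*r) = 2*r*(195 + r))
D - t(-177) = 22473 - 2*(-177)*(195 - 177) = 22473 - 2*(-177)*18 = 22473 - 1*(-6372) = 22473 + 6372 = 28845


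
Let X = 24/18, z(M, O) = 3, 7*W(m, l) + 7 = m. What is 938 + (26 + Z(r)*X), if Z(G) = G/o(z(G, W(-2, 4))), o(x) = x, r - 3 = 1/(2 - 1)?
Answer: 8692/9 ≈ 965.78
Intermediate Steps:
W(m, l) = -1 + m/7
r = 4 (r = 3 + 1/(2 - 1) = 3 + 1/1 = 3 + 1 = 4)
X = 4/3 (X = 24*(1/18) = 4/3 ≈ 1.3333)
Z(G) = G/3
938 + (26 + Z(r)*X) = 938 + (26 + ((⅓)*4)*(4/3)) = 938 + (26 + (4/3)*(4/3)) = 938 + (26 + 16/9) = 938 + 250/9 = 8692/9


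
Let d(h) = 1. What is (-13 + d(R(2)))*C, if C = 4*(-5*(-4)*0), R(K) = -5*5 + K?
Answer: 0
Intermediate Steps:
R(K) = -25 + K
C = 0 (C = 4*(20*0) = 4*0 = 0)
(-13 + d(R(2)))*C = (-13 + 1)*0 = -12*0 = 0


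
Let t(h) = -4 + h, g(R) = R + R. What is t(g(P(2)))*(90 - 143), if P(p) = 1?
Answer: 106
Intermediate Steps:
g(R) = 2*R
t(g(P(2)))*(90 - 143) = (-4 + 2*1)*(90 - 143) = (-4 + 2)*(-53) = -2*(-53) = 106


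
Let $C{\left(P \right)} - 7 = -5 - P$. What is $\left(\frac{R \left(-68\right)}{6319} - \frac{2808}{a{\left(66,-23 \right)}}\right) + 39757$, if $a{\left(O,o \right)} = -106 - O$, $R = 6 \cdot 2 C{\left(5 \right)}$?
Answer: $\frac{10807193971}{271717} \approx 39774.0$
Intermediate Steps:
$C{\left(P \right)} = 2 - P$ ($C{\left(P \right)} = 7 - \left(5 + P\right) = 2 - P$)
$R = -36$ ($R = 6 \cdot 2 \left(2 - 5\right) = 12 \left(2 - 5\right) = 12 \left(-3\right) = -36$)
$\left(\frac{R \left(-68\right)}{6319} - \frac{2808}{a{\left(66,-23 \right)}}\right) + 39757 = \left(\frac{\left(-36\right) \left(-68\right)}{6319} - \frac{2808}{-106 - 66}\right) + 39757 = \left(2448 \cdot \frac{1}{6319} - \frac{2808}{-106 - 66}\right) + 39757 = \left(\frac{2448}{6319} - \frac{2808}{-172}\right) + 39757 = \left(\frac{2448}{6319} - - \frac{702}{43}\right) + 39757 = \left(\frac{2448}{6319} + \frac{702}{43}\right) + 39757 = \frac{4541202}{271717} + 39757 = \frac{10807193971}{271717}$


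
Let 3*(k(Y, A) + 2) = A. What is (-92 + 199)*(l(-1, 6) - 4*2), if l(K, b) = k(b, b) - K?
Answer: -749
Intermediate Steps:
k(Y, A) = -2 + A/3
l(K, b) = -2 - K + b/3 (l(K, b) = (-2 + b/3) - K = -2 - K + b/3)
(-92 + 199)*(l(-1, 6) - 4*2) = (-92 + 199)*((-2 - 1*(-1) + (⅓)*6) - 4*2) = 107*((-2 + 1 + 2) - 8) = 107*(1 - 8) = 107*(-7) = -749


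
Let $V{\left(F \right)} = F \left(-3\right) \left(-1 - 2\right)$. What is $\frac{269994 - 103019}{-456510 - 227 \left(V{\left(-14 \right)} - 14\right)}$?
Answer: $- \frac{33395}{84946} \approx -0.39313$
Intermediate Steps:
$V{\left(F \right)} = 9 F$ ($V{\left(F \right)} = - 3 F \left(-1 - 2\right) = - 3 F \left(-3\right) = 9 F$)
$\frac{269994 - 103019}{-456510 - 227 \left(V{\left(-14 \right)} - 14\right)} = \frac{269994 - 103019}{-456510 - 227 \left(9 \left(-14\right) - 14\right)} = \frac{166975}{-456510 - 227 \left(-126 - 14\right)} = \frac{166975}{-456510 - -31780} = \frac{166975}{-456510 + 31780} = \frac{166975}{-424730} = 166975 \left(- \frac{1}{424730}\right) = - \frac{33395}{84946}$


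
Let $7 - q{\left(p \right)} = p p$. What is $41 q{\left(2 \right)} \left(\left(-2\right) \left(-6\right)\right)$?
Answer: $1476$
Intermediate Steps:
$q{\left(p \right)} = 7 - p^{2}$ ($q{\left(p \right)} = 7 - p p = 7 - p^{2}$)
$41 q{\left(2 \right)} \left(\left(-2\right) \left(-6\right)\right) = 41 \left(7 - 2^{2}\right) \left(\left(-2\right) \left(-6\right)\right) = 41 \left(7 - 4\right) 12 = 41 \cdot 3 \cdot 12 = 123 \cdot 12 = 1476$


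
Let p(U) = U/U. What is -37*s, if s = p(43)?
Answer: -37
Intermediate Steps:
p(U) = 1
s = 1
-37*s = -37*1 = -37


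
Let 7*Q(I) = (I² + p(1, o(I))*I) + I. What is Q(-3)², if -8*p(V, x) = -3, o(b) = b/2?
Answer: 1521/3136 ≈ 0.48501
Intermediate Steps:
o(b) = b/2 (o(b) = b*(½) = b/2)
p(V, x) = 3/8 (p(V, x) = -⅛*(-3) = 3/8)
Q(I) = I²/7 + 11*I/56 (Q(I) = ((I² + 3*I/8) + I)/7 = (I² + 11*I/8)/7 = I²/7 + 11*I/56)
Q(-3)² = ((1/56)*(-3)*(11 + 8*(-3)))² = ((1/56)*(-3)*(11 - 24))² = ((1/56)*(-3)*(-13))² = (39/56)² = 1521/3136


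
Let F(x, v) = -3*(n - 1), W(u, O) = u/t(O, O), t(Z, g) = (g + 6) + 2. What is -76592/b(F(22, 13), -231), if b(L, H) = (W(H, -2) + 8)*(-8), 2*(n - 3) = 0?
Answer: -19148/61 ≈ -313.90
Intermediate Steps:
t(Z, g) = 8 + g (t(Z, g) = (6 + g) + 2 = 8 + g)
W(u, O) = u/(8 + O)
n = 3 (n = 3 + (½)*0 = 3 + 0 = 3)
F(x, v) = -6 (F(x, v) = -3*(3 - 1) = -3*2 = -6)
b(L, H) = -64 - 4*H/3 (b(L, H) = (H/(8 - 2) + 8)*(-8) = (H/6 + 8)*(-8) = (8 + H/6)*(-8) = -64 - 4*H/3)
-76592/b(F(22, 13), -231) = -76592/(-64 - 4/3*(-231)) = -76592/(-64 + 308) = -76592/244 = -76592*1/244 = -19148/61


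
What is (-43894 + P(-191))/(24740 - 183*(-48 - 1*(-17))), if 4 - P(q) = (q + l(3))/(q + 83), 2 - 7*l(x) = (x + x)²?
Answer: -11060737/7664076 ≈ -1.4432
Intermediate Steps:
l(x) = 2/7 - 4*x²/7 (l(x) = 2/7 - (x + x)²/7 = 2/7 - 4*x²/7)
P(q) = 4 - (-34/7 + q)/(83 + q) (P(q) = 4 - (q + (2/7 - 4/7*3²))/(q + 83) = 4 - (q + (2/7 - 4/7*9))/(83 + q) = 4 - (q + (2/7 - 36/7))/(83 + q) = 4 - (q - 34/7)/(83 + q) = 4 - (-34/7 + q)/(83 + q))
(-43894 + P(-191))/(24740 - 183*(-48 - 1*(-17))) = (-43894 + 3*(786 + 7*(-191))/(7*(83 - 191)))/(24740 - 183*(-48 - 1*(-17))) = (-43894 + (3/7)*(786 - 1337)/(-108))/(24740 - 183*(-48 + 17)) = (-43894 + (3/7)*(-1/108)*(-551))/(24740 - 183*(-31)) = (-43894 + 551/252)/(24740 + 5673) = -11060737/252/30413 = -11060737/252*1/30413 = -11060737/7664076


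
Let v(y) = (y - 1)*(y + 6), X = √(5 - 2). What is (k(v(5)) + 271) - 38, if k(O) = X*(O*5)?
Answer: 233 + 220*√3 ≈ 614.05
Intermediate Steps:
X = √3 ≈ 1.7320
v(y) = (-1 + y)*(6 + y)
k(O) = 5*O*√3 (k(O) = √3*(O*5) = √3*(5*O) = 5*O*√3)
(k(v(5)) + 271) - 38 = (5*(-6 + 5² + 5*5)*√3 + 271) - 38 = (5*(-6 + 25 + 25)*√3 + 271) - 38 = (5*44*√3 + 271) - 38 = (220*√3 + 271) - 38 = (271 + 220*√3) - 38 = 233 + 220*√3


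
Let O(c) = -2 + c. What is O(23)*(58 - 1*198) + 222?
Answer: -2718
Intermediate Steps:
O(23)*(58 - 1*198) + 222 = (-2 + 23)*(58 - 1*198) + 222 = 21*(58 - 198) + 222 = 21*(-140) + 222 = -2940 + 222 = -2718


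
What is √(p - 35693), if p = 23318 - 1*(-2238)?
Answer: I*√10137 ≈ 100.68*I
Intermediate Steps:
p = 25556 (p = 23318 + 2238 = 25556)
√(p - 35693) = √(25556 - 35693) = √(-10137) = I*√10137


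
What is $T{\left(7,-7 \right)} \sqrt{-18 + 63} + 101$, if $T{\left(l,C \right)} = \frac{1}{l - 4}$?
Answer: $101 + \sqrt{5} \approx 103.24$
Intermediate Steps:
$T{\left(l,C \right)} = \frac{1}{-4 + l}$
$T{\left(7,-7 \right)} \sqrt{-18 + 63} + 101 = \frac{\sqrt{-18 + 63}}{-4 + 7} + 101 = \frac{\sqrt{45}}{3} + 101 = \frac{3 \sqrt{5}}{3} + 101 = \sqrt{5} + 101 = 101 + \sqrt{5}$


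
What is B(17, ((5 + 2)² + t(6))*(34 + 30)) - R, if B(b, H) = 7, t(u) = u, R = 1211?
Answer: -1204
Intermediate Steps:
B(17, ((5 + 2)² + t(6))*(34 + 30)) - R = 7 - 1*1211 = 7 - 1211 = -1204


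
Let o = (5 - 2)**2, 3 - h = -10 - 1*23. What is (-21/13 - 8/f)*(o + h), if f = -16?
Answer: -1305/26 ≈ -50.192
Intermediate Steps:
h = 36 (h = 3 - (-10 - 1*23) = 3 - (-10 - 23) = 3 - 1*(-33) = 3 + 33 = 36)
o = 9 (o = 3**2 = 9)
(-21/13 - 8/f)*(o + h) = (-21/13 - 8/(-16))*(9 + 36) = (-21*1/13 - 8*(-1/16))*45 = (-21/13 + 1/2)*45 = -29/26*45 = -1305/26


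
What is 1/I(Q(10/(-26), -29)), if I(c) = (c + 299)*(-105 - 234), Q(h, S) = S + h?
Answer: -13/1188195 ≈ -1.0941e-5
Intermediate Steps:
I(c) = -101361 - 339*c (I(c) = (299 + c)*(-339) = -101361 - 339*c)
1/I(Q(10/(-26), -29)) = 1/(-101361 - 339*(-29 + 10/(-26))) = 1/(-101361 - 339*(-29 + 10*(-1/26))) = 1/(-101361 - 339*(-29 - 5/13)) = 1/(-101361 - 339*(-382/13)) = 1/(-101361 + 129498/13) = 1/(-1188195/13) = -13/1188195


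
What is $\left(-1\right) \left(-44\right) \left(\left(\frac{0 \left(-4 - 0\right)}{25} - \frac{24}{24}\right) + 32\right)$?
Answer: $1364$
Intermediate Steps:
$\left(-1\right) \left(-44\right) \left(\left(\frac{0 \left(-4 - 0\right)}{25} - \frac{24}{24}\right) + 32\right) = 44 \left(\left(0 \left(-4 + \left(-1 + 1\right)\right) \frac{1}{25} - 1\right) + 32\right) = 44 \left(\left(0 \left(-4 + 0\right) \frac{1}{25} - 1\right) + 32\right) = 44 \left(\left(0 \left(-4\right) \frac{1}{25} - 1\right) + 32\right) = 44 \left(\left(0 \cdot \frac{1}{25} - 1\right) + 32\right) = 44 \left(\left(0 - 1\right) + 32\right) = 44 \left(-1 + 32\right) = 44 \cdot 31 = 1364$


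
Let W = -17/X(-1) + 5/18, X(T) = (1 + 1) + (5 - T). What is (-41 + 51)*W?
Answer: -665/36 ≈ -18.472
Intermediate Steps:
X(T) = 7 - T (X(T) = 2 + (5 - T) = 7 - T)
W = -133/72 (W = -17/(7 - 1*(-1)) + 5/18 = -17/(7 + 1) + 5*(1/18) = -17/8 + 5/18 = -133/72 ≈ -1.8472)
(-41 + 51)*W = (-41 + 51)*(-133/72) = 10*(-133/72) = -665/36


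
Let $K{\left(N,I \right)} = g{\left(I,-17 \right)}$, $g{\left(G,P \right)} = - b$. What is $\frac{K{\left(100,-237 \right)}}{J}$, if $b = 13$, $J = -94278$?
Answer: $\frac{13}{94278} \approx 0.00013789$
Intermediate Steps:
$g{\left(G,P \right)} = -13$ ($g{\left(G,P \right)} = \left(-1\right) 13 = -13$)
$K{\left(N,I \right)} = -13$
$\frac{K{\left(100,-237 \right)}}{J} = - \frac{13}{-94278} = \left(-13\right) \left(- \frac{1}{94278}\right) = \frac{13}{94278}$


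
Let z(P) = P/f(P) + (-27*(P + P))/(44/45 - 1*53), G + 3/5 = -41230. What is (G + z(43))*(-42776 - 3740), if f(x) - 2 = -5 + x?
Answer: 44847856244109/23410 ≈ 1.9158e+9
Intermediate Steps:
G = -206153/5 (G = -⅗ - 41230 = -206153/5 ≈ -41231.)
f(x) = -3 + x (f(x) = 2 + (-5 + x) = -3 + x)
z(P) = 2430*P/2341 + P/(-3 + P) (z(P) = P/(-3 + P) + (-27*(P + P))/(44/45 - 1*53) = P/(-3 + P) + (-54*P)/(44*(1/45) - 53) = P/(-3 + P) + (-54*P)/(44/45 - 53) = P/(-3 + P) + (-54*P)/(-2341/45) = P/(-3 + P) - 54*P*(-45/2341) = P/(-3 + P) + 2430*P/2341 = 2430*P/2341 + P/(-3 + P))
(G + z(43))*(-42776 - 3740) = (-206153/5 + (1/2341)*43*(-4949 + 2430*43)/(-3 + 43))*(-42776 - 3740) = (-206153/5 + (1/2341)*43*(-4949 + 104490)/40)*(-46516) = (-206153/5 + (1/2341)*43*(1/40)*99541)*(-46516) = (-206153/5 + 4280263/93640)*(-46516) = -3856553121/93640*(-46516) = 44847856244109/23410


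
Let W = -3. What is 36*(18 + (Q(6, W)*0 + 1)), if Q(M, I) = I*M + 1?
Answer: 684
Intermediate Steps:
Q(M, I) = 1 + I*M
36*(18 + (Q(6, W)*0 + 1)) = 36*(18 + ((1 - 3*6)*0 + 1)) = 36*(18 + ((1 - 18)*0 + 1)) = 36*(18 + (-17*0 + 1)) = 36*(18 + (0 + 1)) = 36*(18 + 1) = 36*19 = 684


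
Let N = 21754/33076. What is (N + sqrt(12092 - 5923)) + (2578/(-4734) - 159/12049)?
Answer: 47133388559/471663478854 + sqrt(6169) ≈ 78.643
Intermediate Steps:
N = 10877/16538 (N = 21754*(1/33076) = 10877/16538 ≈ 0.65770)
(N + sqrt(12092 - 5923)) + (2578/(-4734) - 159/12049) = (10877/16538 + sqrt(12092 - 5923)) + (2578/(-4734) - 159/12049) = (10877/16538 + sqrt(6169)) + (2578*(-1/4734) - 159*1/12049) = (10877/16538 + sqrt(6169)) + (-1289/2367 - 159/12049) = (10877/16538 + sqrt(6169)) - 15907514/28519983 = 47133388559/471663478854 + sqrt(6169)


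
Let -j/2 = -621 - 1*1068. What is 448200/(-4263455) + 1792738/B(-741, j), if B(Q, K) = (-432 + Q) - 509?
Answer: -764401166219/717113131 ≈ -1065.9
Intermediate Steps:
j = 3378 (j = -2*(-621 - 1*1068) = -2*(-621 - 1068) = -2*(-1689) = 3378)
B(Q, K) = -941 + Q
448200/(-4263455) + 1792738/B(-741, j) = 448200/(-4263455) + 1792738/(-941 - 741) = 448200*(-1/4263455) + 1792738/(-1682) = -89640/852691 + 1792738*(-1/1682) = -89640/852691 - 896369/841 = -764401166219/717113131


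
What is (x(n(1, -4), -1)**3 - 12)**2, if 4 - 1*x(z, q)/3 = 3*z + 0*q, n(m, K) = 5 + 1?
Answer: 5490810000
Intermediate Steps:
n(m, K) = 6
x(z, q) = 12 - 9*z (x(z, q) = 12 - 3*(3*z + 0*q) = 12 - 3*(3*z + 0) = 12 - 9*z)
(x(n(1, -4), -1)**3 - 12)**2 = ((12 - 9*6)**3 - 12)**2 = ((12 - 54)**3 - 12)**2 = ((-42)**3 - 12)**2 = (-74088 - 12)**2 = (-74100)**2 = 5490810000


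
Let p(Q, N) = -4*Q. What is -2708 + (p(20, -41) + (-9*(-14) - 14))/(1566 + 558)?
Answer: -1437940/531 ≈ -2708.0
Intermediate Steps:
-2708 + (p(20, -41) + (-9*(-14) - 14))/(1566 + 558) = -2708 + (-4*20 + (-9*(-14) - 14))/(1566 + 558) = -2708 + (-80 + (126 - 14))/2124 = -2708 + (-80 + 112)*(1/2124) = -2708 + 32*(1/2124) = -2708 + 8/531 = -1437940/531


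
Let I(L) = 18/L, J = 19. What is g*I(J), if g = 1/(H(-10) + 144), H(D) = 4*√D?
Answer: 81/12407 - 9*I*√10/49628 ≈ 0.0065286 - 0.00057348*I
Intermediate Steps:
g = 1/(144 + 4*I*√10) (g = 1/(4*√(-10) + 144) = 1/(4*(I*√10) + 144) = 1/(4*I*√10 + 144) = 1/(144 + 4*I*√10) ≈ 0.0068913 - 0.00060534*I)
g*I(J) = (9/1306 - I*√10/5224)*(18/19) = 81/12407 - 9*I*√10/49628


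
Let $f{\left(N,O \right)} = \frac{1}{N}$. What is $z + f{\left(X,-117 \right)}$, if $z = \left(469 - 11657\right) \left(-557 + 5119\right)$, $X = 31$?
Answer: $- \frac{1582229335}{31} \approx -5.104 \cdot 10^{7}$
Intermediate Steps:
$z = -51039656$ ($z = \left(-11188\right) 4562 = -51039656$)
$z + f{\left(X,-117 \right)} = -51039656 + \frac{1}{31} = - \frac{1582229335}{31}$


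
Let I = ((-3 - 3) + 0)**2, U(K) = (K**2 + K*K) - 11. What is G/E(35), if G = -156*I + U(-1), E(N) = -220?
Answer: 1125/44 ≈ 25.568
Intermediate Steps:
U(K) = -11 + 2*K**2 (U(K) = (K**2 + K**2) - 11 = 2*K**2 - 11 = -11 + 2*K**2)
I = 36 (I = (-6 + 0)**2 = (-6)**2 = 36)
G = -5625 (G = -156*36 + (-11 + 2*(-1)**2) = -5616 + (-11 + 2*1) = -5616 + (-11 + 2) = -5616 - 9 = -5625)
G/E(35) = -5625/(-220) = -5625*(-1/220) = 1125/44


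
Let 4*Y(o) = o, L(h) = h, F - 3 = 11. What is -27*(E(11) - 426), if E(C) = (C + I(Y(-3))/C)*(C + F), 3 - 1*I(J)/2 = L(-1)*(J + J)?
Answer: 42822/11 ≈ 3892.9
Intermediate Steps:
F = 14 (F = 3 + 11 = 14)
Y(o) = o/4
I(J) = 6 + 4*J (I(J) = 6 - (-2)*(J + J) = 6 - (-2)*2*J = 6 - (-4)*J = 6 + 4*J)
E(C) = (14 + C)*(C + 3/C) (E(C) = (C + (6 + 4*((¼)*(-3)))/C)*(C + 14) = (C + (6 + 4*(-¾))/C)*(14 + C) = (C + (6 - 3)/C)*(14 + C) = (C + 3/C)*(14 + C) = (14 + C)*(C + 3/C))
-27*(E(11) - 426) = -27*((3 + 11² + 14*11 + 42/11) - 426) = -27*((3 + 121 + 154 + 42*(1/11)) - 426) = -27*((3 + 121 + 154 + 42/11) - 426) = -27*(3100/11 - 426) = -27*(-1586/11) = 42822/11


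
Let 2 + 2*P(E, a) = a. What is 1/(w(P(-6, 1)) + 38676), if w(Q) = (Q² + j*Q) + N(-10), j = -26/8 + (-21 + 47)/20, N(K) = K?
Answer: 40/1546689 ≈ 2.5862e-5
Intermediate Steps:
j = -39/20 (j = -26*⅛ + 26*(1/20) = -13/4 + 13/10 = -39/20 ≈ -1.9500)
P(E, a) = -1 + a/2
w(Q) = -10 + Q² - 39*Q/20 (w(Q) = (Q² - 39*Q/20) - 10 = -10 + Q² - 39*Q/20)
1/(w(P(-6, 1)) + 38676) = 1/((-10 + (-1 + (½)*1)² - 39*(-1 + (½)*1)/20) + 38676) = 1/((-10 + (-1 + ½)² - 39*(-1 + ½)/20) + 38676) = 1/((-10 + (-½)² - 39/20*(-½)) + 38676) = 1/((-10 + ¼ + 39/40) + 38676) = 1/(-351/40 + 38676) = 1/(1546689/40) = 40/1546689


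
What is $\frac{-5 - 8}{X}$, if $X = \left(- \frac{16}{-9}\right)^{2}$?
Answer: $- \frac{1053}{256} \approx -4.1133$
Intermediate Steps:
$X = \frac{256}{81}$ ($X = \left(\left(-16\right) \left(- \frac{1}{9}\right)\right)^{2} = \left(\frac{16}{9}\right)^{2} = \frac{256}{81} \approx 3.1605$)
$\frac{-5 - 8}{X} = \frac{-5 - 8}{\frac{256}{81}} = \left(-5 - 8\right) \frac{81}{256} = \left(-13\right) \frac{81}{256} = - \frac{1053}{256}$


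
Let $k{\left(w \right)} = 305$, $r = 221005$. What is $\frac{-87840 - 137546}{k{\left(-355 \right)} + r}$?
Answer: $- \frac{112693}{110655} \approx -1.0184$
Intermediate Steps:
$\frac{-87840 - 137546}{k{\left(-355 \right)} + r} = \frac{-87840 - 137546}{305 + 221005} = - \frac{225386}{221310} = \left(-225386\right) \frac{1}{221310} = - \frac{112693}{110655}$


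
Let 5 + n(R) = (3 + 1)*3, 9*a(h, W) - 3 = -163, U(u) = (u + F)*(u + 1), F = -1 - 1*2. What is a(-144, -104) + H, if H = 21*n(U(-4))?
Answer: 1163/9 ≈ 129.22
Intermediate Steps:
F = -3 (F = -1 - 2 = -3)
U(u) = (1 + u)*(-3 + u) (U(u) = (u - 3)*(u + 1) = (-3 + u)*(1 + u) = (1 + u)*(-3 + u))
a(h, W) = -160/9 (a(h, W) = ⅓ + (⅑)*(-163) = ⅓ - 163/9 = -160/9)
n(R) = 7 (n(R) = -5 + (3 + 1)*3 = -5 + 4*3 = -5 + 12 = 7)
H = 147 (H = 21*7 = 147)
a(-144, -104) + H = -160/9 + 147 = 1163/9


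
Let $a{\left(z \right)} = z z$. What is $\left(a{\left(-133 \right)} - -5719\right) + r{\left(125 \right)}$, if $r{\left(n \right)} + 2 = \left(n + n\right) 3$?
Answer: $24156$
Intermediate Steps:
$a{\left(z \right)} = z^{2}$
$r{\left(n \right)} = -2 + 6 n$ ($r{\left(n \right)} = -2 + \left(n + n\right) 3 = -2 + 2 n 3 = -2 + 6 n$)
$\left(a{\left(-133 \right)} - -5719\right) + r{\left(125 \right)} = \left(\left(-133\right)^{2} - -5719\right) + \left(-2 + 6 \cdot 125\right) = \left(17689 + 5719\right) + \left(-2 + 750\right) = 23408 + 748 = 24156$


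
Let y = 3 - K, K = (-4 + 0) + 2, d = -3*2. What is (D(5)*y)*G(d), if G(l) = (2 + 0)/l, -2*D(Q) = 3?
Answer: 5/2 ≈ 2.5000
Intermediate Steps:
D(Q) = -3/2 (D(Q) = -½*3 = -3/2)
d = -6
K = -2 (K = -4 + 2 = -2)
G(l) = 2/l
y = 5 (y = 3 - 1*(-2) = 3 + 2 = 5)
(D(5)*y)*G(d) = (-3/2*5)*(2/(-6)) = -15*(-1)/6 = -15/2*(-⅓) = 5/2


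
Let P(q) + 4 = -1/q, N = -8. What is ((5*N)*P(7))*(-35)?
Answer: -5800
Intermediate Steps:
P(q) = -4 - 1/q
((5*N)*P(7))*(-35) = ((5*(-8))*(-4 - 1/7))*(-35) = -40*(-4 - 1*1/7)*(-35) = -40*(-4 - 1/7)*(-35) = -40*(-29/7)*(-35) = (1160/7)*(-35) = -5800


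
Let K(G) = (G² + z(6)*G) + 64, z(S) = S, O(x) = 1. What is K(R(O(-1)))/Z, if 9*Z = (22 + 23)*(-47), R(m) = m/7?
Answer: -3179/11515 ≈ -0.27607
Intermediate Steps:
R(m) = m/7 (R(m) = m*(⅐) = m/7)
Z = -235 (Z = ((22 + 23)*(-47))/9 = (45*(-47))/9 = (⅑)*(-2115) = -235)
K(G) = 64 + G² + 6*G (K(G) = (G² + 6*G) + 64 = 64 + G² + 6*G)
K(R(O(-1)))/Z = (64 + ((⅐)*1)² + 6*((⅐)*1))/(-235) = (64 + (⅐)² + 6*(⅐))*(-1/235) = (64 + 1/49 + 6/7)*(-1/235) = (3179/49)*(-1/235) = -3179/11515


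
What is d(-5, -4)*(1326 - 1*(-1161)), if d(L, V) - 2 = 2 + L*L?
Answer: 72123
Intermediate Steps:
d(L, V) = 4 + L² (d(L, V) = 2 + (2 + L*L) = 2 + (2 + L²) = 4 + L²)
d(-5, -4)*(1326 - 1*(-1161)) = (4 + (-5)²)*(1326 - 1*(-1161)) = (4 + 25)*(1326 + 1161) = 29*2487 = 72123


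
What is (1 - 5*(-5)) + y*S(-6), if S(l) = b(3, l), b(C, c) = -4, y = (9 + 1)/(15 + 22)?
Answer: 922/37 ≈ 24.919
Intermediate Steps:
y = 10/37 ≈ 0.27027
S(l) = -4
(1 - 5*(-5)) + y*S(-6) = (1 - 5*(-5)) + (10/37)*(-4) = (1 + 25) - 40/37 = 26 - 40/37 = 922/37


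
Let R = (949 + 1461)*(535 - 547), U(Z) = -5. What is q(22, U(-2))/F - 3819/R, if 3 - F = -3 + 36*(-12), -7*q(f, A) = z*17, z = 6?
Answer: 486623/4926040 ≈ 0.098786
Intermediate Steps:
q(f, A) = -102/7 (q(f, A) = -6*17/7 = -1/7*102 = -102/7)
F = 438 (F = 3 - (-3 + 36*(-12)) = 3 - (-3 - 432) = 3 - 1*(-435) = 3 + 435 = 438)
R = -28920 (R = 2410*(-12) = -28920)
q(22, U(-2))/F - 3819/R = -102/7/438 - 3819/(-28920) = -102/7*1/438 - 3819*(-1/28920) = -17/511 + 1273/9640 = 486623/4926040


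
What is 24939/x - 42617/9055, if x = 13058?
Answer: -330670141/118240190 ≈ -2.7966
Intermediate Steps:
24939/x - 42617/9055 = 24939/13058 - 42617/9055 = -330670141/118240190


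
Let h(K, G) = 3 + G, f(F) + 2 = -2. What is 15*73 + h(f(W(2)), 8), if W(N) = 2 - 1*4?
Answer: 1106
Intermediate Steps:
W(N) = -2 (W(N) = 2 - 4 = -2)
f(F) = -4 (f(F) = -2 - 2 = -4)
15*73 + h(f(W(2)), 8) = 15*73 + (3 + 8) = 1095 + 11 = 1106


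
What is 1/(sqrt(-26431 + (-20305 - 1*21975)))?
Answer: -I*sqrt(68711)/68711 ≈ -0.0038149*I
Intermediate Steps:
1/(sqrt(-26431 + (-20305 - 1*21975))) = 1/(sqrt(-26431 + (-20305 - 21975))) = 1/(sqrt(-26431 - 42280)) = 1/(sqrt(-68711)) = 1/(I*sqrt(68711)) = -I*sqrt(68711)/68711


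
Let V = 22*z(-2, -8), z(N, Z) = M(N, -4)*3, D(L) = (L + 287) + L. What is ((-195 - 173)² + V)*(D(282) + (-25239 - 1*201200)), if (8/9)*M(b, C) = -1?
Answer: -30533279403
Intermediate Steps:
M(b, C) = -9/8 (M(b, C) = (9/8)*(-1) = -9/8)
D(L) = 287 + 2*L (D(L) = (287 + L) + L = 287 + 2*L)
z(N, Z) = -27/8 (z(N, Z) = -9/8*3 = -27/8)
V = -297/4 (V = 22*(-27/8) = -297/4 ≈ -74.250)
((-195 - 173)² + V)*(D(282) + (-25239 - 1*201200)) = ((-195 - 173)² - 297/4)*((287 + 2*282) + (-25239 - 1*201200)) = ((-368)² - 297/4)*((287 + 564) + (-25239 - 201200)) = (135424 - 297/4)*(851 - 226439) = (541399/4)*(-225588) = -30533279403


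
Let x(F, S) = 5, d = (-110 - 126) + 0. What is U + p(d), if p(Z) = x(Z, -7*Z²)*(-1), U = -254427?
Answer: -254432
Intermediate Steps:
d = -236 (d = -236 + 0 = -236)
p(Z) = -5 (p(Z) = 5*(-1) = -5)
U + p(d) = -254427 - 5 = -254432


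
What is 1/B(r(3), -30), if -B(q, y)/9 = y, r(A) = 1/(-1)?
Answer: 1/270 ≈ 0.0037037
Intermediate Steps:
r(A) = -1 (r(A) = 1*(-1) = -1)
B(q, y) = -9*y
1/B(r(3), -30) = 1/(-9*(-30)) = 1/270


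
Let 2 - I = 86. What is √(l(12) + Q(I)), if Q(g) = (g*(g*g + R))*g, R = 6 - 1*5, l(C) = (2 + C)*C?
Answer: 2*√12448590 ≈ 7056.5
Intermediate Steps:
I = -84 (I = 2 - 1*86 = 2 - 86 = -84)
l(C) = C*(2 + C)
R = 1 (R = 6 - 5 = 1)
Q(g) = g²*(1 + g²) (Q(g) = (g*(g*g + 1))*g = (g*(g² + 1))*g = (g*(1 + g²))*g = g²*(1 + g²))
√(l(12) + Q(I)) = √(12*(2 + 12) + ((-84)² + (-84)⁴)) = √(12*14 + (7056 + 49787136)) = √(168 + 49794192) = √49794360 = 2*√12448590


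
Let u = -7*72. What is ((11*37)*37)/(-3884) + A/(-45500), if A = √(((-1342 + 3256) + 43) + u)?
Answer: -15059/3884 - √1453/45500 ≈ -3.8780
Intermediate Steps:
u = -504
A = √1453 (A = √(((-1342 + 3256) + 43) - 504) = √((1914 + 43) - 504) = √(1957 - 504) = √1453 ≈ 38.118)
((11*37)*37)/(-3884) + A/(-45500) = ((11*37)*37)/(-3884) + √1453/(-45500) = (407*37)*(-1/3884) + √1453*(-1/45500) = 15059*(-1/3884) - √1453/45500 = -15059/3884 - √1453/45500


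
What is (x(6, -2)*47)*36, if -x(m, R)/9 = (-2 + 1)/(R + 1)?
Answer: -15228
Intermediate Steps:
x(m, R) = 9/(1 + R) (x(m, R) = -9*(-2 + 1)/(R + 1) = -(-9)/(1 + R) = 9/(1 + R))
(x(6, -2)*47)*36 = ((9/(1 - 2))*47)*36 = ((9/(-1))*47)*36 = ((9*(-1))*47)*36 = -9*47*36 = -423*36 = -15228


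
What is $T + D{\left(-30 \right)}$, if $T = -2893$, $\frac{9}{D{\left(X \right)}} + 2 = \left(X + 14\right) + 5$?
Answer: $- \frac{37618}{13} \approx -2893.7$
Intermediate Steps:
$D{\left(X \right)} = \frac{9}{17 + X}$ ($D{\left(X \right)} = \frac{9}{-2 + \left(\left(X + 14\right) + 5\right)} = \frac{9}{-2 + \left(\left(14 + X\right) + 5\right)} = \frac{9}{-2 + \left(19 + X\right)} = \frac{9}{17 + X}$)
$T + D{\left(-30 \right)} = -2893 + \frac{9}{17 - 30} = -2893 + \frac{9}{-13} = -2893 + 9 \left(- \frac{1}{13}\right) = -2893 - \frac{9}{13} = - \frac{37618}{13}$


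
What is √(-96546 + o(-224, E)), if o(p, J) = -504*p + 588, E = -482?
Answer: 3*√1882 ≈ 130.15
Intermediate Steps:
o(p, J) = 588 - 504*p
√(-96546 + o(-224, E)) = √(-96546 + (588 - 504*(-224))) = √(-96546 + (588 + 112896)) = √(-96546 + 113484) = √16938 = 3*√1882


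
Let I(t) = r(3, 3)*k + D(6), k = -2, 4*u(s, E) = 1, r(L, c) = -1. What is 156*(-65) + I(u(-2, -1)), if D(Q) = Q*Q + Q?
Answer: -10096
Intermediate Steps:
u(s, E) = ¼ (u(s, E) = (¼)*1 = ¼)
D(Q) = Q + Q² (D(Q) = Q² + Q = Q + Q²)
I(t) = 44 (I(t) = -1*(-2) + 6*(1 + 6) = 2 + 6*7 = 2 + 42 = 44)
156*(-65) + I(u(-2, -1)) = 156*(-65) + 44 = -10140 + 44 = -10096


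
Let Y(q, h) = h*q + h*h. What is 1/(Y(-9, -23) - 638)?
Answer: 1/98 ≈ 0.010204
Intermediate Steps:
Y(q, h) = h² + h*q (Y(q, h) = h*q + h² = h² + h*q)
1/(Y(-9, -23) - 638) = 1/(-23*(-23 - 9) - 638) = 1/(-23*(-32) - 638) = 1/(736 - 638) = 1/98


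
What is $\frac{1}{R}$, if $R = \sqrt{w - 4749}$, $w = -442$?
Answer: $- \frac{i \sqrt{5191}}{5191} \approx - 0.01388 i$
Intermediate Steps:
$R = i \sqrt{5191}$ ($R = \sqrt{-442 - 4749} = \sqrt{-5191} = i \sqrt{5191} \approx 72.049 i$)
$\frac{1}{R} = \frac{1}{i \sqrt{5191}} = - \frac{i \sqrt{5191}}{5191}$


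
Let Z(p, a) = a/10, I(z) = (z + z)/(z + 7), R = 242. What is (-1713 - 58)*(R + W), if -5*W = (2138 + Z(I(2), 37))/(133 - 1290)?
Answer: -24831398207/57850 ≈ -4.2924e+5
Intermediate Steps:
I(z) = 2*z/(7 + z) (I(z) = (2*z)/(7 + z) = 2*z/(7 + z))
Z(p, a) = a/10 (Z(p, a) = a*(⅒) = a/10)
W = 21417/57850 (W = -(2138 + (⅒)*37)/(5*(133 - 1290)) = -(2138 + 37/10)/(5*(-1157)) = -21417*(-1)/(50*1157) = -⅕*(-21417/11570) = 21417/57850 ≈ 0.37022)
(-1713 - 58)*(R + W) = (-1713 - 58)*(242 + 21417/57850) = -1771*14021117/57850 = -24831398207/57850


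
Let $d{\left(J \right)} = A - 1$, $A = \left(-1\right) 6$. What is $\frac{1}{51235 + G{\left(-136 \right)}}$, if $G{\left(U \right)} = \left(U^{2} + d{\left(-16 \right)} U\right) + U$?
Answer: $\frac{1}{70547} \approx 1.4175 \cdot 10^{-5}$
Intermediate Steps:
$A = -6$
$d{\left(J \right)} = -7$ ($d{\left(J \right)} = -6 - 1 = -7$)
$G{\left(U \right)} = U^{2} - 6 U$ ($G{\left(U \right)} = \left(U^{2} - 7 U\right) + U = U^{2} - 6 U$)
$\frac{1}{51235 + G{\left(-136 \right)}} = \frac{1}{51235 - 136 \left(-6 - 136\right)} = \frac{1}{51235 - -19312} = \frac{1}{51235 + 19312} = \frac{1}{70547}$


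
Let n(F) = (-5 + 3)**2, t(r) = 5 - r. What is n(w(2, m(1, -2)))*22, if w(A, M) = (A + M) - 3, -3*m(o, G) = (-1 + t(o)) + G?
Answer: 88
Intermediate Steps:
m(o, G) = -4/3 - G/3 + o/3 (m(o, G) = -((-1 + (5 - o)) + G)/3 = -((4 - o) + G)/3 = -(4 + G - o)/3 = -4/3 - G/3 + o/3)
w(A, M) = -3 + A + M
n(F) = 4 (n(F) = (-2)**2 = 4)
n(w(2, m(1, -2)))*22 = 4*22 = 88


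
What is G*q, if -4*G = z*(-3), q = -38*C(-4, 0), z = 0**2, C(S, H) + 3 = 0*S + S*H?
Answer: 0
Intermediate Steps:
C(S, H) = -3 + H*S (C(S, H) = -3 + (0*S + S*H) = -3 + (0 + H*S) = -3 + H*S)
z = 0
q = 114 (q = -38*(-3 + 0*(-4)) = -38*(-3 + 0) = -38*(-3) = 114)
G = 0 (G = -0*(-3) = -1/4*0 = 0)
G*q = 0*114 = 0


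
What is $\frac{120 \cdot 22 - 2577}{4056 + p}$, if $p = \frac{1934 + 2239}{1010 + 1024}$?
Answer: $\frac{42714}{2751359} \approx 0.015525$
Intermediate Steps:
$p = \frac{1391}{678}$ ($p = \frac{4173}{2034} = 4173 \cdot \frac{1}{2034} = \frac{1391}{678} \approx 2.0516$)
$\frac{120 \cdot 22 - 2577}{4056 + p} = \frac{120 \cdot 22 - 2577}{4056 + \frac{1391}{678}} = \frac{2640 - 2577}{\frac{2751359}{678}} = 63 \cdot \frac{678}{2751359} = \frac{42714}{2751359}$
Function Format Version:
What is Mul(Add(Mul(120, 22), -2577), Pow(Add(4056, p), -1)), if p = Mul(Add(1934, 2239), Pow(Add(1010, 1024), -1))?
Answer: Rational(42714, 2751359) ≈ 0.015525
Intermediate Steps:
p = Rational(1391, 678) (p = Mul(4173, Pow(2034, -1)) = Mul(4173, Rational(1, 2034)) = Rational(1391, 678) ≈ 2.0516)
Mul(Add(Mul(120, 22), -2577), Pow(Add(4056, p), -1)) = Mul(Add(Mul(120, 22), -2577), Pow(Add(4056, Rational(1391, 678)), -1)) = Mul(Add(2640, -2577), Pow(Rational(2751359, 678), -1)) = Mul(63, Rational(678, 2751359)) = Rational(42714, 2751359)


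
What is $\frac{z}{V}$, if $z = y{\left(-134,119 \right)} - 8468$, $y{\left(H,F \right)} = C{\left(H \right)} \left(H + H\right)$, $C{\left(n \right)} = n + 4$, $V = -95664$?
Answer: $- \frac{6593}{23916} \approx -0.27567$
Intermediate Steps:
$C{\left(n \right)} = 4 + n$
$y{\left(H,F \right)} = 2 H \left(4 + H\right)$ ($y{\left(H,F \right)} = \left(4 + H\right) \left(H + H\right) = \left(4 + H\right) 2 H = 2 H \left(4 + H\right)$)
$z = 26372$ ($z = 2 \left(-134\right) \left(4 - 134\right) - 8468 = 2 \left(-134\right) \left(-130\right) - 8468 = 34840 - 8468 = 26372$)
$\frac{z}{V} = \frac{26372}{-95664} = 26372 \left(- \frac{1}{95664}\right) = - \frac{6593}{23916}$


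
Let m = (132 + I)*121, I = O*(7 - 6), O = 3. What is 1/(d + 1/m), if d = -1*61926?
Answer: -16335/1011561209 ≈ -1.6148e-5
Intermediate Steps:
I = 3 (I = 3*(7 - 6) = 3*1 = 3)
m = 16335 (m = (132 + 3)*121 = 135*121 = 16335)
d = -61926
1/(d + 1/m) = 1/(-61926 + 1/16335) = 1/(-1011561209/16335) = -16335/1011561209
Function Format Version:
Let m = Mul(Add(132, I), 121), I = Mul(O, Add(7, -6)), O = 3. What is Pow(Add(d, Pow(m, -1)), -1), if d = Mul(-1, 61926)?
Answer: Rational(-16335, 1011561209) ≈ -1.6148e-5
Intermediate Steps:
I = 3 (I = Mul(3, Add(7, -6)) = Mul(3, 1) = 3)
m = 16335 (m = Mul(Add(132, 3), 121) = Mul(135, 121) = 16335)
d = -61926
Pow(Add(d, Pow(m, -1)), -1) = Pow(Add(-61926, Pow(16335, -1)), -1) = Pow(Add(-61926, Rational(1, 16335)), -1) = Pow(Rational(-1011561209, 16335), -1) = Rational(-16335, 1011561209)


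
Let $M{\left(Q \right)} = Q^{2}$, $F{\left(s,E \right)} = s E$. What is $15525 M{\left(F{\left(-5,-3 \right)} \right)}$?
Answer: $3493125$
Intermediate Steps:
$F{\left(s,E \right)} = E s$
$15525 M{\left(F{\left(-5,-3 \right)} \right)} = 15525 \left(\left(-3\right) \left(-5\right)\right)^{2} = 15525 \cdot 15^{2} = 15525 \cdot 225 = 3493125$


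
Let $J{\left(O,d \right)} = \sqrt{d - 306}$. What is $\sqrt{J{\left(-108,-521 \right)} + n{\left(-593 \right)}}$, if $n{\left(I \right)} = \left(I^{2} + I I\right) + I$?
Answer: $\sqrt{702705 + i \sqrt{827}} \approx 838.28 + 0.017 i$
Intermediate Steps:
$J{\left(O,d \right)} = \sqrt{-306 + d}$
$n{\left(I \right)} = I + 2 I^{2}$ ($n{\left(I \right)} = \left(I^{2} + I^{2}\right) + I = 2 I^{2} + I = I + 2 I^{2}$)
$\sqrt{J{\left(-108,-521 \right)} + n{\left(-593 \right)}} = \sqrt{\sqrt{-306 - 521} - 593 \left(1 + 2 \left(-593\right)\right)} = \sqrt{\sqrt{-827} - 593 \left(1 - 1186\right)} = \sqrt{i \sqrt{827} - -702705} = \sqrt{i \sqrt{827} + 702705} = \sqrt{702705 + i \sqrt{827}}$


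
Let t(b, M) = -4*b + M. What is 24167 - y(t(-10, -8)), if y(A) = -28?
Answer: 24195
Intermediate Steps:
t(b, M) = M - 4*b
24167 - y(t(-10, -8)) = 24167 - 1*(-28) = 24167 + 28 = 24195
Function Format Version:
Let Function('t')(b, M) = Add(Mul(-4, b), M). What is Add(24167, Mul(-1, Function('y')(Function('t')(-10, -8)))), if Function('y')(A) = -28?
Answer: 24195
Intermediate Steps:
Function('t')(b, M) = Add(M, Mul(-4, b))
Add(24167, Mul(-1, Function('y')(Function('t')(-10, -8)))) = Add(24167, Mul(-1, -28)) = Add(24167, 28) = 24195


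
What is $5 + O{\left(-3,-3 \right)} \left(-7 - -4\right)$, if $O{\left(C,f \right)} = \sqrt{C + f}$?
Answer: $5 - 3 i \sqrt{6} \approx 5.0 - 7.3485 i$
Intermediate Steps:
$5 + O{\left(-3,-3 \right)} \left(-7 - -4\right) = 5 + \sqrt{-3 - 3} \left(-7 - -4\right) = 5 + \sqrt{-6} \left(-7 + 4\right) = 5 + i \sqrt{6} \left(-3\right) = 5 - 3 i \sqrt{6}$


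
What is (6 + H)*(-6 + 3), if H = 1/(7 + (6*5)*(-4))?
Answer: -2031/113 ≈ -17.973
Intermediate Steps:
H = -1/113 (H = 1/(7 + 30*(-4)) = 1/(7 - 120) = 1/(-113) = -1/113 ≈ -0.0088496)
(6 + H)*(-6 + 3) = (6 - 1/113)*(-6 + 3) = (677/113)*(-3) = -2031/113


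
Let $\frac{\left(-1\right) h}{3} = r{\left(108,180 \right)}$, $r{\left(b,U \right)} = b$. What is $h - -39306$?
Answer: $38982$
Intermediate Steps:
$h = -324$ ($h = \left(-3\right) 108 = -324$)
$h - -39306 = -324 - -39306 = -324 + 39306 = 38982$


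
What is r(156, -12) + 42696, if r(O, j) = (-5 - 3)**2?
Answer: 42760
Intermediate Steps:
r(O, j) = 64 (r(O, j) = (-8)**2 = 64)
r(156, -12) + 42696 = 64 + 42696 = 42760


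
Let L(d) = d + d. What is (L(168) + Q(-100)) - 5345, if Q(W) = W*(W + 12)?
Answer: 3791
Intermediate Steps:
L(d) = 2*d
Q(W) = W*(12 + W)
(L(168) + Q(-100)) - 5345 = (2*168 - 100*(12 - 100)) - 5345 = (336 - 100*(-88)) - 5345 = (336 + 8800) - 5345 = 9136 - 5345 = 3791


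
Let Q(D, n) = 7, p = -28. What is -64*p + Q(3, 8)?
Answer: 1799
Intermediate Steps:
-64*p + Q(3, 8) = -64*(-28) + 7 = 1792 + 7 = 1799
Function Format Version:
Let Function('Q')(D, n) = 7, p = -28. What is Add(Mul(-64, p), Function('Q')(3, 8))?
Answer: 1799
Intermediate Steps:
Add(Mul(-64, p), Function('Q')(3, 8)) = Add(Mul(-64, -28), 7) = Add(1792, 7) = 1799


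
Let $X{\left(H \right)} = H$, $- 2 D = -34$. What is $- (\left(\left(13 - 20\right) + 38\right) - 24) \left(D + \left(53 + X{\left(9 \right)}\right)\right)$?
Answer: $-553$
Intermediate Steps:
$D = 17$ ($D = \left(- \frac{1}{2}\right) \left(-34\right) = 17$)
$- (\left(\left(13 - 20\right) + 38\right) - 24) \left(D + \left(53 + X{\left(9 \right)}\right)\right) = - (\left(\left(13 - 20\right) + 38\right) - 24) \left(17 + \left(53 + 9\right)\right) = - (\left(\left(13 - 20\right) + 38\right) - 24) \left(17 + 62\right) = - (\left(-7 + 38\right) - 24) 79 = - (31 - 24) 79 = \left(-1\right) 7 \cdot 79 = \left(-7\right) 79 = -553$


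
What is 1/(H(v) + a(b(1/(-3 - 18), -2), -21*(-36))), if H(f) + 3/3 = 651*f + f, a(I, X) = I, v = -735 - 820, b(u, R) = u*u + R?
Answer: -441/447113582 ≈ -9.8633e-7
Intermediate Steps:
b(u, R) = R + u² (b(u, R) = u² + R = R + u²)
v = -1555
H(f) = -1 + 652*f (H(f) = -1 + (651*f + f) = -1 + 652*f)
1/(H(v) + a(b(1/(-3 - 18), -2), -21*(-36))) = 1/((-1 + 652*(-1555)) + (-2 + (1/(-3 - 18))²)) = 1/((-1 - 1013860) + (-2 + (1/(-21))²)) = 1/(-1013861 + (-2 + (-1/21)²)) = 1/(-1013861 + (-2 + 1/441)) = 1/(-1013861 - 881/441) = 1/(-447113582/441) = -441/447113582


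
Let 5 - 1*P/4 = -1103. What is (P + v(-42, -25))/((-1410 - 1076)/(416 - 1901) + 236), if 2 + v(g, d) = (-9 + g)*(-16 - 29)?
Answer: 907875/32086 ≈ 28.295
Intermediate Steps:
v(g, d) = 403 - 45*g (v(g, d) = -2 + (-9 + g)*(-16 - 29) = -2 + (-9 + g)*(-45) = -2 + (405 - 45*g) = 403 - 45*g)
P = 4432 (P = 20 - 4*(-1103) = 20 + 4412 = 4432)
(P + v(-42, -25))/((-1410 - 1076)/(416 - 1901) + 236) = (4432 + (403 - 45*(-42)))/((-1410 - 1076)/(416 - 1901) + 236) = (4432 + (403 + 1890))/(-2486/(-1485) + 236) = (4432 + 2293)/(-2486*(-1/1485) + 236) = 6725/(226/135 + 236) = 6725/(32086/135) = 6725*(135/32086) = 907875/32086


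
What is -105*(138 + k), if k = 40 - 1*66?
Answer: -11760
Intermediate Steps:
k = -26 (k = 40 - 66 = -26)
-105*(138 + k) = -105*(138 - 26) = -105*112 = -11760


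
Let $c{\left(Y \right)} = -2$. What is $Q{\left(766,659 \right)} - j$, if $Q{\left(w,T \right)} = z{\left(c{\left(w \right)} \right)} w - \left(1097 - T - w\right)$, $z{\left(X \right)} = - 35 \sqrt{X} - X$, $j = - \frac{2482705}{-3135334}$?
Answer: $\frac{5829238535}{3135334} - 26810 i \sqrt{2} \approx 1859.2 - 37915.0 i$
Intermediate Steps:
$j = \frac{2482705}{3135334}$ ($j = \left(-2482705\right) \left(- \frac{1}{3135334}\right) = \frac{2482705}{3135334} \approx 0.79185$)
$z{\left(X \right)} = - X - 35 \sqrt{X}$
$Q{\left(w,T \right)} = -1097 + T + w + w \left(2 - 35 i \sqrt{2}\right)$ ($Q{\left(w,T \right)} = \left(\left(-1\right) \left(-2\right) - 35 \sqrt{-2}\right) w - \left(1097 - T - w\right) = \left(2 - 35 i \sqrt{2}\right) w - \left(1097 - T - w\right) = \left(2 - 35 i \sqrt{2}\right) w + \left(-1097 + T + w\right) = w \left(2 - 35 i \sqrt{2}\right) + \left(-1097 + T + w\right) = -1097 + T + w + w \left(2 - 35 i \sqrt{2}\right)$)
$Q{\left(766,659 \right)} - j = \left(-1097 + 659 + 766 + 766 \left(2 - 35 i \sqrt{2}\right)\right) - \frac{2482705}{3135334} = \left(-1097 + 659 + 766 + \left(1532 - 26810 i \sqrt{2}\right)\right) - \frac{2482705}{3135334} = \left(1860 - 26810 i \sqrt{2}\right) - \frac{2482705}{3135334} = \frac{5829238535}{3135334} - 26810 i \sqrt{2}$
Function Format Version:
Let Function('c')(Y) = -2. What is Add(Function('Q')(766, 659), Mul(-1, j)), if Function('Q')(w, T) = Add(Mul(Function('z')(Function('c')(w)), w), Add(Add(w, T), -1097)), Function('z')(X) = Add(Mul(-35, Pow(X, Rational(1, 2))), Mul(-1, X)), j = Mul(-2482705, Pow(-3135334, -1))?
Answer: Add(Rational(5829238535, 3135334), Mul(-26810, I, Pow(2, Rational(1, 2)))) ≈ Add(1859.2, Mul(-37915., I))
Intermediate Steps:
j = Rational(2482705, 3135334) (j = Mul(-2482705, Rational(-1, 3135334)) = Rational(2482705, 3135334) ≈ 0.79185)
Function('z')(X) = Add(Mul(-1, X), Mul(-35, Pow(X, Rational(1, 2))))
Function('Q')(w, T) = Add(-1097, T, w, Mul(w, Add(2, Mul(-35, I, Pow(2, Rational(1, 2)))))) (Function('Q')(w, T) = Add(Mul(Add(Mul(-1, -2), Mul(-35, Pow(-2, Rational(1, 2)))), w), Add(Add(w, T), -1097)) = Add(Mul(Add(2, Mul(-35, Mul(I, Pow(2, Rational(1, 2))))), w), Add(Add(T, w), -1097)) = Add(Mul(Add(2, Mul(-35, I, Pow(2, Rational(1, 2)))), w), Add(-1097, T, w)) = Add(Mul(w, Add(2, Mul(-35, I, Pow(2, Rational(1, 2))))), Add(-1097, T, w)) = Add(-1097, T, w, Mul(w, Add(2, Mul(-35, I, Pow(2, Rational(1, 2)))))))
Add(Function('Q')(766, 659), Mul(-1, j)) = Add(Add(-1097, 659, 766, Mul(766, Add(2, Mul(-35, I, Pow(2, Rational(1, 2)))))), Mul(-1, Rational(2482705, 3135334))) = Add(Add(-1097, 659, 766, Add(1532, Mul(-26810, I, Pow(2, Rational(1, 2))))), Rational(-2482705, 3135334)) = Add(Add(1860, Mul(-26810, I, Pow(2, Rational(1, 2)))), Rational(-2482705, 3135334)) = Add(Rational(5829238535, 3135334), Mul(-26810, I, Pow(2, Rational(1, 2))))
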